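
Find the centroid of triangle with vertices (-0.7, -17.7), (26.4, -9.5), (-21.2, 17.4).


Centroid = ((x_A+x_B+x_C)/3, (y_A+y_B+y_C)/3)
= (((-0.7)+26.4+(-21.2))/3, ((-17.7)+(-9.5)+17.4)/3)
= (1.5, -3.2667)

(1.5, -3.2667)


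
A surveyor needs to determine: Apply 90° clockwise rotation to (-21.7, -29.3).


90° CW: (x,y) -> (y, -x)
(-21.7,-29.3) -> (-29.3, 21.7)

(-29.3, 21.7)


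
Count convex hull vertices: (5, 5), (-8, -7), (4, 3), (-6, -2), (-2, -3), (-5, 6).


Convex hull vertices (CCW): (-8, -7), (-2, -3), (4, 3), (5, 5), (-5, 6)
Count = 5

5


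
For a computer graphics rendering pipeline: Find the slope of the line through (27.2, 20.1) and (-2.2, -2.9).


slope = (y2-y1)/(x2-x1) = ((-2.9)-20.1)/((-2.2)-27.2) = (-23)/(-29.4) = 0.7823

0.7823


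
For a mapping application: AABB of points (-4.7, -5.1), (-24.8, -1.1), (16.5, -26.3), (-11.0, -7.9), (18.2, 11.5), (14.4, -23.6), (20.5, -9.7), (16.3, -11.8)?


x range: [-24.8, 20.5]
y range: [-26.3, 11.5]
Bounding box: (-24.8,-26.3) to (20.5,11.5)

(-24.8,-26.3) to (20.5,11.5)


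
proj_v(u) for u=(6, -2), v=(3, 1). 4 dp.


u.v = 16, |v| = sqrt(10) = 3.1623
Scalar projection = u.v / |v| = 16 / sqrt(10) = 5.0596

5.0596


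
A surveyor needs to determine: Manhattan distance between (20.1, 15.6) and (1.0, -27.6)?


|20.1-1| + |15.6-(-27.6)| = 19.1 + 43.2 = 62.3

62.3


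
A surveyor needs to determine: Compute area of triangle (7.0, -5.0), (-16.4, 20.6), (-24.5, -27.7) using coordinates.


Area = |x_A(y_B-y_C) + x_B(y_C-y_A) + x_C(y_A-y_B)|/2
= |338.1 + 372.28 + 627.2|/2
= 1337.58/2 = 668.79

668.79


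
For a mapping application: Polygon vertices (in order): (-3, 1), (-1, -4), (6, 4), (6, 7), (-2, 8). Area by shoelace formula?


Shoelace sum: ((-3)*(-4) - (-1)*1) + ((-1)*4 - 6*(-4)) + (6*7 - 6*4) + (6*8 - (-2)*7) + ((-2)*1 - (-3)*8)
= 135
Area = |135|/2 = 67.5

67.5


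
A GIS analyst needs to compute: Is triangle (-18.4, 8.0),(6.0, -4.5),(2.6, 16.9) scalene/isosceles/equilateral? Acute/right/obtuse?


Side lengths squared: AB^2=751.61, BC^2=469.52, CA^2=520.21
Sorted: [469.52, 520.21, 751.61]
By sides: Scalene, By angles: Acute

Scalene, Acute


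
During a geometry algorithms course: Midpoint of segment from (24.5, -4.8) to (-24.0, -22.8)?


M = ((24.5+(-24))/2, ((-4.8)+(-22.8))/2)
= (0.25, -13.8)

(0.25, -13.8)


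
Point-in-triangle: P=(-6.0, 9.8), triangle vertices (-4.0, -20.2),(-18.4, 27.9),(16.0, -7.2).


Cross products: AB x AP = -335.8, BC x BP = -187.4, CA x CP = -626
All same sign? yes

Yes, inside


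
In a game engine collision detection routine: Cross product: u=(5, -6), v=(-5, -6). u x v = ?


u x v = u_x*v_y - u_y*v_x = 5*(-6) - (-6)*(-5)
= (-30) - 30 = -60

-60


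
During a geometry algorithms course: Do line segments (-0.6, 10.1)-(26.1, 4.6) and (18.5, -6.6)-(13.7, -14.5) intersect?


Cross products: d1=-231.05, d2=6.28, d3=-340.84, d4=-578.17
d1*d2 < 0 and d3*d4 < 0? no

No, they don't intersect


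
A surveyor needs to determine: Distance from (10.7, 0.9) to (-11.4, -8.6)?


dx=-22.1, dy=-9.5
d^2 = (-22.1)^2 + (-9.5)^2 = 578.66
d = sqrt(578.66) = 24.0554

24.0554


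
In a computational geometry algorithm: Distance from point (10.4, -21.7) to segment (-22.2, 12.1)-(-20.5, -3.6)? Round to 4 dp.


Project P onto AB: t = 1 (clamped to [0,1])
Closest point on segment: (-20.5, -3.6)
Distance: 35.8109

35.8109


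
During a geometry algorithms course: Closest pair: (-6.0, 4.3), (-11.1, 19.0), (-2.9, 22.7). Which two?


d(P0,P1) = 15.5596, d(P0,P2) = 18.6593, d(P1,P2) = 8.9961
Closest: P1 and P2

Closest pair: (-11.1, 19.0) and (-2.9, 22.7), distance = 8.9961


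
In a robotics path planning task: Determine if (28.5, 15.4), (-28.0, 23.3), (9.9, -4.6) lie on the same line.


Cross product: ((-28)-28.5)*((-4.6)-15.4) - (23.3-15.4)*(9.9-28.5)
= 1276.94

No, not collinear


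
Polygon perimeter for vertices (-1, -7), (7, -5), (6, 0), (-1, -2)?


Sides: (-1, -7)->(7, -5): sqrt(68) = 8.246211, (7, -5)->(6, 0): sqrt(26) = 5.09902, (6, 0)->(-1, -2): sqrt(53) = 7.28011, (-1, -2)->(-1, -7): sqrt(25) = 5
Sum = 25.625341
Perimeter = 25.6253

25.6253


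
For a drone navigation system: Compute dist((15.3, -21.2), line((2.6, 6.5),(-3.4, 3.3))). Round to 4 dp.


|cross product| = 206.84
|line direction| = sqrt(46.24) = 6.8
Distance = 206.84/sqrt(46.24) = 30.4176

30.4176


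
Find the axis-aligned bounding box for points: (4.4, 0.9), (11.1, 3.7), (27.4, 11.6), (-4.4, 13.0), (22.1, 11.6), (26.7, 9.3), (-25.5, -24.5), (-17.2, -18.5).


x range: [-25.5, 27.4]
y range: [-24.5, 13]
Bounding box: (-25.5,-24.5) to (27.4,13)

(-25.5,-24.5) to (27.4,13)


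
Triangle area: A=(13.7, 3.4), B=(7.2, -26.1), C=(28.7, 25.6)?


Area = |x_A(y_B-y_C) + x_B(y_C-y_A) + x_C(y_A-y_B)|/2
= |(-708.29) + 159.84 + 846.65|/2
= 298.2/2 = 149.1

149.1


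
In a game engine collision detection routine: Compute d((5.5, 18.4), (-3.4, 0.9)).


dx=-8.9, dy=-17.5
d^2 = (-8.9)^2 + (-17.5)^2 = 385.46
d = sqrt(385.46) = 19.6331

19.6331


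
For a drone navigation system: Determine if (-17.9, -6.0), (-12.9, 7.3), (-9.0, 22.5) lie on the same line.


Cross product: ((-12.9)-(-17.9))*(22.5-(-6)) - (7.3-(-6))*((-9)-(-17.9))
= 24.13

No, not collinear


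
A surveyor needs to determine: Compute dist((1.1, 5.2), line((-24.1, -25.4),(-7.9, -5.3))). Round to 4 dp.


|cross product| = 10.8
|line direction| = sqrt(666.45) = 25.8157
Distance = 10.8/sqrt(666.45) = 0.4184

0.4184


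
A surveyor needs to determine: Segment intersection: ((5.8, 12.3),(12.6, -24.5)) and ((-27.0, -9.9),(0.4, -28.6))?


Cross products: d1=1221.64, d2=340.48, d3=-1358, d4=-476.84
d1*d2 < 0 and d3*d4 < 0? no

No, they don't intersect


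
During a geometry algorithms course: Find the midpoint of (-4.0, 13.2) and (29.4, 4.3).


M = (((-4)+29.4)/2, (13.2+4.3)/2)
= (12.7, 8.75)

(12.7, 8.75)


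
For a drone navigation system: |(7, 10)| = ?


|u| = sqrt(7^2 + 10^2) = sqrt(149) = 12.2066

12.2066


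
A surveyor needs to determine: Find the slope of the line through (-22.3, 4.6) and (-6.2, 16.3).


slope = (y2-y1)/(x2-x1) = (16.3-4.6)/((-6.2)-(-22.3)) = 11.7/16.1 = 0.7267

0.7267


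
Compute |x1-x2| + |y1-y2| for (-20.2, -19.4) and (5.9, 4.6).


|(-20.2)-5.9| + |(-19.4)-4.6| = 26.1 + 24 = 50.1

50.1


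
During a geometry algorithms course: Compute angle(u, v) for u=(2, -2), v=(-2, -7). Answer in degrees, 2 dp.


u.v = 10, |u| = sqrt(8) = 2.8284, |v| = sqrt(53) = 7.2801
cos(theta) = u.v/(|u||v|) = 10/sqrt(424) = 0.485643
theta = acos(0.485643) = 60.95 degrees

60.95 degrees


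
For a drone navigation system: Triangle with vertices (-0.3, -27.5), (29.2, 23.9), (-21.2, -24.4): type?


Side lengths squared: AB^2=3512.21, BC^2=4873.05, CA^2=446.42
Sorted: [446.42, 3512.21, 4873.05]
By sides: Scalene, By angles: Obtuse

Scalene, Obtuse


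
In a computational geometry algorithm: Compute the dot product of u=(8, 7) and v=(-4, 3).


u . v = u_x*v_x + u_y*v_y = 8*(-4) + 7*3
= (-32) + 21 = -11

-11


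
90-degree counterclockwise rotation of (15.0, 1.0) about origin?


90° CCW: (x,y) -> (-y, x)
(15,1) -> (-1, 15)

(-1, 15)


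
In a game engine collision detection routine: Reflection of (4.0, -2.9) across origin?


Reflection over origin: (x,y) -> (-x,-y)
(4, -2.9) -> (-4, 2.9)

(-4, 2.9)


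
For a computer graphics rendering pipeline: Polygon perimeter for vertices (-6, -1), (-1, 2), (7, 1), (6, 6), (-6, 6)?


Sides: (-6, -1)->(-1, 2): sqrt(34) = 5.830952, (-1, 2)->(7, 1): sqrt(65) = 8.062258, (7, 1)->(6, 6): sqrt(26) = 5.09902, (6, 6)->(-6, 6): sqrt(144) = 12, (-6, 6)->(-6, -1): sqrt(49) = 7
Sum = 37.99223
Perimeter = 37.9922

37.9922


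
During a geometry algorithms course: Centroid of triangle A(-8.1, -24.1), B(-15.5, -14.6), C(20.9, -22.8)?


Centroid = ((x_A+x_B+x_C)/3, (y_A+y_B+y_C)/3)
= (((-8.1)+(-15.5)+20.9)/3, ((-24.1)+(-14.6)+(-22.8))/3)
= (-0.9, -20.5)

(-0.9, -20.5)


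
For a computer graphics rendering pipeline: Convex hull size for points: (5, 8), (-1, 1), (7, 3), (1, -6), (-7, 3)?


Convex hull vertices (CCW): (-7, 3), (1, -6), (7, 3), (5, 8)
Count = 4

4


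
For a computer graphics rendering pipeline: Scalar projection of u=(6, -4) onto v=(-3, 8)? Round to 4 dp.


u.v = -50, |v| = sqrt(73) = 8.544
Scalar projection = u.v / |v| = -50 / sqrt(73) = -5.8521

-5.8521


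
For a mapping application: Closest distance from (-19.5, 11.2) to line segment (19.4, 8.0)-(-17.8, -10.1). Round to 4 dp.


Project P onto AB: t = 0.8117 (clamped to [0,1])
Closest point on segment: (-10.7947, -6.6915)
Distance: 19.8969

19.8969


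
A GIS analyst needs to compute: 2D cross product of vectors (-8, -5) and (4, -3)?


u x v = u_x*v_y - u_y*v_x = (-8)*(-3) - (-5)*4
= 24 - (-20) = 44

44


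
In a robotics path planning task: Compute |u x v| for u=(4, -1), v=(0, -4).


|u x v| = |4*(-4) - (-1)*0|
= |(-16) - 0| = 16

16


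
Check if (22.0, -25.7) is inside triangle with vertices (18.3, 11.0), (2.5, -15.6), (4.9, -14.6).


Cross products: AB x AP = 678.28, BC x BP = -43.74, CA x CP = -586.5
All same sign? no

No, outside


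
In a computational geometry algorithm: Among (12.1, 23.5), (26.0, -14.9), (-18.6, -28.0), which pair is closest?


d(P0,P1) = 40.8383, d(P0,P2) = 59.9562, d(P1,P2) = 46.4841
Closest: P0 and P1

Closest pair: (12.1, 23.5) and (26.0, -14.9), distance = 40.8383


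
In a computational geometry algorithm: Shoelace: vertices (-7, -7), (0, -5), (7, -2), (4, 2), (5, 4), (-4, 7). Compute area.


Shoelace sum: ((-7)*(-5) - 0*(-7)) + (0*(-2) - 7*(-5)) + (7*2 - 4*(-2)) + (4*4 - 5*2) + (5*7 - (-4)*4) + ((-4)*(-7) - (-7)*7)
= 226
Area = |226|/2 = 113

113


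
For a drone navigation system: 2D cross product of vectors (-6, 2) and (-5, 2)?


u x v = u_x*v_y - u_y*v_x = (-6)*2 - 2*(-5)
= (-12) - (-10) = -2

-2


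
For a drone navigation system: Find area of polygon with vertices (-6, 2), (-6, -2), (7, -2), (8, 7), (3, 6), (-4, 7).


Shoelace sum: ((-6)*(-2) - (-6)*2) + ((-6)*(-2) - 7*(-2)) + (7*7 - 8*(-2)) + (8*6 - 3*7) + (3*7 - (-4)*6) + ((-4)*2 - (-6)*7)
= 221
Area = |221|/2 = 110.5

110.5


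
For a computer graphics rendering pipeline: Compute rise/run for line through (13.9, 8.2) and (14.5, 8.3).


slope = (y2-y1)/(x2-x1) = (8.3-8.2)/(14.5-13.9) = 0.1/0.6 = 0.1667

0.1667


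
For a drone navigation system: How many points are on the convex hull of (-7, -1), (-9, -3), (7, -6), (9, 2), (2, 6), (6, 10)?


Convex hull vertices (CCW): (-9, -3), (7, -6), (9, 2), (6, 10), (-7, -1)
Count = 5

5


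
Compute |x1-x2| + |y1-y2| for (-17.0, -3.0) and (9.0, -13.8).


|(-17)-9| + |(-3)-(-13.8)| = 26 + 10.8 = 36.8

36.8


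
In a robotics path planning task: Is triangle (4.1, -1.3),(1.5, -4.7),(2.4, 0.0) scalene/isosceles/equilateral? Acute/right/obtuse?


Side lengths squared: AB^2=18.32, BC^2=22.9, CA^2=4.58
Sorted: [4.58, 18.32, 22.9]
By sides: Scalene, By angles: Right

Scalene, Right


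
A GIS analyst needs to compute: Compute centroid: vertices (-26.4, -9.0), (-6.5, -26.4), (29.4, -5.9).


Centroid = ((x_A+x_B+x_C)/3, (y_A+y_B+y_C)/3)
= (((-26.4)+(-6.5)+29.4)/3, ((-9)+(-26.4)+(-5.9))/3)
= (-1.1667, -13.7667)

(-1.1667, -13.7667)


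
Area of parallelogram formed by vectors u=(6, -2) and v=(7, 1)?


|u x v| = |6*1 - (-2)*7|
= |6 - (-14)| = 20

20


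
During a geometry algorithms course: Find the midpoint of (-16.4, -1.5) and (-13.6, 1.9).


M = (((-16.4)+(-13.6))/2, ((-1.5)+1.9)/2)
= (-15, 0.2)

(-15, 0.2)


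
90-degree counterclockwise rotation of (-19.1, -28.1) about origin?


90° CCW: (x,y) -> (-y, x)
(-19.1,-28.1) -> (28.1, -19.1)

(28.1, -19.1)


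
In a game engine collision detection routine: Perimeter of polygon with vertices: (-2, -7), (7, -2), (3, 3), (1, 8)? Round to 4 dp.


Sides: (-2, -7)->(7, -2): sqrt(106) = 10.29563, (7, -2)->(3, 3): sqrt(41) = 6.403124, (3, 3)->(1, 8): sqrt(29) = 5.385165, (1, 8)->(-2, -7): sqrt(234) = 15.297059
Sum = 37.380978
Perimeter = 37.381

37.381


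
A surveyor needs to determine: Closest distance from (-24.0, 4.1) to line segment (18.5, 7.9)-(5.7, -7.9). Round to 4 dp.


Project P onto AB: t = 1 (clamped to [0,1])
Closest point on segment: (5.7, -7.9)
Distance: 32.0326

32.0326


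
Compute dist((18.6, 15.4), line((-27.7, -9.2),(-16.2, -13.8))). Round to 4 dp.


|cross product| = 495.88
|line direction| = sqrt(153.41) = 12.3859
Distance = 495.88/sqrt(153.41) = 40.0359

40.0359


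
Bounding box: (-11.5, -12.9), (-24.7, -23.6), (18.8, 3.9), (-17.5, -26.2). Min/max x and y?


x range: [-24.7, 18.8]
y range: [-26.2, 3.9]
Bounding box: (-24.7,-26.2) to (18.8,3.9)

(-24.7,-26.2) to (18.8,3.9)


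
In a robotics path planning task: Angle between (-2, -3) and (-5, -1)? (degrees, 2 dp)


u.v = 13, |u| = sqrt(13) = 3.6056, |v| = sqrt(26) = 5.099
cos(theta) = u.v/(|u||v|) = 13/sqrt(338) = 0.707107
theta = acos(0.707107) = 45 degrees

45 degrees


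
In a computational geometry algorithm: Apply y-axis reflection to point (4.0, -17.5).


Reflection over y-axis: (x,y) -> (-x,y)
(4, -17.5) -> (-4, -17.5)

(-4, -17.5)


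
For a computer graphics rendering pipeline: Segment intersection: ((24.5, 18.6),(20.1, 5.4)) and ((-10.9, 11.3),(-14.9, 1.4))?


Cross products: d1=321.26, d2=330.5, d3=-435.16, d4=-444.4
d1*d2 < 0 and d3*d4 < 0? no

No, they don't intersect


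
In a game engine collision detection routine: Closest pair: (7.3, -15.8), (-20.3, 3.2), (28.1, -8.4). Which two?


d(P0,P1) = 33.5076, d(P0,P2) = 22.0771, d(P1,P2) = 49.7707
Closest: P0 and P2

Closest pair: (7.3, -15.8) and (28.1, -8.4), distance = 22.0771


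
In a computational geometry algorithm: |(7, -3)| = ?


|u| = sqrt(7^2 + (-3)^2) = sqrt(58) = 7.6158

7.6158


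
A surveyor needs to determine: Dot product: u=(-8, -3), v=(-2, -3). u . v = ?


u . v = u_x*v_x + u_y*v_y = (-8)*(-2) + (-3)*(-3)
= 16 + 9 = 25

25


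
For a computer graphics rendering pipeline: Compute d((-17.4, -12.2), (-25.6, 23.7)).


dx=-8.2, dy=35.9
d^2 = (-8.2)^2 + 35.9^2 = 1356.05
d = sqrt(1356.05) = 36.8246

36.8246


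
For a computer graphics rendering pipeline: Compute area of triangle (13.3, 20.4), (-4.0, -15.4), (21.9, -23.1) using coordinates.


Area = |x_A(y_B-y_C) + x_B(y_C-y_A) + x_C(y_A-y_B)|/2
= |102.41 + 174 + 784.02|/2
= 1060.43/2 = 530.215

530.215


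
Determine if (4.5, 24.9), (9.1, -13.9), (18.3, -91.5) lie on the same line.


Cross product: (9.1-4.5)*((-91.5)-24.9) - ((-13.9)-24.9)*(18.3-4.5)
= 0

Yes, collinear


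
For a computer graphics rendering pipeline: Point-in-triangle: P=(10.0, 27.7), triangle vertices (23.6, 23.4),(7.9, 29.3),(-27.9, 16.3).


Cross products: AB x AP = 12.73, BC x BP = 84.58, CA x CP = 318.01
All same sign? yes

Yes, inside


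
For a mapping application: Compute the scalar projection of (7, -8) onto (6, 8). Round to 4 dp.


u.v = -22, |v| = sqrt(100) = 10
Scalar projection = u.v / |v| = -22 / sqrt(100) = -2.2

-2.2


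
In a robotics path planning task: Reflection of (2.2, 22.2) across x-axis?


Reflection over x-axis: (x,y) -> (x,-y)
(2.2, 22.2) -> (2.2, -22.2)

(2.2, -22.2)


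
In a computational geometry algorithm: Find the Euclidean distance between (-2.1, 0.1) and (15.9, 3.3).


dx=18, dy=3.2
d^2 = 18^2 + 3.2^2 = 334.24
d = sqrt(334.24) = 18.2822

18.2822


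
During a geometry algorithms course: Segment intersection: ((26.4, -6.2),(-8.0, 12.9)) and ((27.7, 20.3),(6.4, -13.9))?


Cross products: d1=519.99, d2=-1063.32, d3=-936.43, d4=646.88
d1*d2 < 0 and d3*d4 < 0? yes

Yes, they intersect


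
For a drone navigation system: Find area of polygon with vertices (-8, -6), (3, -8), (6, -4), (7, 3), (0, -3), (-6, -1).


Shoelace sum: ((-8)*(-8) - 3*(-6)) + (3*(-4) - 6*(-8)) + (6*3 - 7*(-4)) + (7*(-3) - 0*3) + (0*(-1) - (-6)*(-3)) + ((-6)*(-6) - (-8)*(-1))
= 153
Area = |153|/2 = 76.5

76.5


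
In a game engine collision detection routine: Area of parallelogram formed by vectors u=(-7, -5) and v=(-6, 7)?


|u x v| = |(-7)*7 - (-5)*(-6)|
= |(-49) - 30| = 79

79


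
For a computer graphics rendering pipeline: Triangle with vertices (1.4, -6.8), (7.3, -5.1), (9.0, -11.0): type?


Side lengths squared: AB^2=37.7, BC^2=37.7, CA^2=75.4
Sorted: [37.7, 37.7, 75.4]
By sides: Isosceles, By angles: Right

Isosceles, Right


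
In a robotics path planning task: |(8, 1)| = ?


|u| = sqrt(8^2 + 1^2) = sqrt(65) = 8.0623

8.0623


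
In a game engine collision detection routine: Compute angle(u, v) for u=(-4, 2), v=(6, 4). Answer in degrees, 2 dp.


u.v = -16, |u| = sqrt(20) = 4.4721, |v| = sqrt(52) = 7.2111
cos(theta) = u.v/(|u||v|) = -16/sqrt(1040) = -0.496139
theta = acos(-0.496139) = 119.74 degrees

119.74 degrees


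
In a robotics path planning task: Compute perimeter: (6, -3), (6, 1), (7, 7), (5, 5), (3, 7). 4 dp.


Sides: (6, -3)->(6, 1): sqrt(16) = 4, (6, 1)->(7, 7): sqrt(37) = 6.082763, (7, 7)->(5, 5): sqrt(8) = 2.828427, (5, 5)->(3, 7): sqrt(8) = 2.828427, (3, 7)->(6, -3): sqrt(109) = 10.440307
Sum = 26.179924
Perimeter = 26.1799

26.1799


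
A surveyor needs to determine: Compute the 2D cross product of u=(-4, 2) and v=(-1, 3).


u x v = u_x*v_y - u_y*v_x = (-4)*3 - 2*(-1)
= (-12) - (-2) = -10

-10


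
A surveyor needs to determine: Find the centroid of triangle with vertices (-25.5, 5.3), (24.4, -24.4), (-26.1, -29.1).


Centroid = ((x_A+x_B+x_C)/3, (y_A+y_B+y_C)/3)
= (((-25.5)+24.4+(-26.1))/3, (5.3+(-24.4)+(-29.1))/3)
= (-9.0667, -16.0667)

(-9.0667, -16.0667)


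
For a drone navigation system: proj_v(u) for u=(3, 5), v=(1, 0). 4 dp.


u.v = 3, |v| = sqrt(1) = 1
Scalar projection = u.v / |v| = 3 / sqrt(1) = 3

3


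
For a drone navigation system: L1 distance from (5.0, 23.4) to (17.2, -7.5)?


|5-17.2| + |23.4-(-7.5)| = 12.2 + 30.9 = 43.1

43.1


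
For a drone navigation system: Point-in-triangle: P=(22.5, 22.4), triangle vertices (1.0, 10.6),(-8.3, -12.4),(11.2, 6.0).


Cross products: AB x AP = 384.76, BC x BP = 111.88, CA x CP = -219.26
All same sign? no

No, outside


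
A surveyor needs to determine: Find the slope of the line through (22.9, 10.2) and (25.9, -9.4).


slope = (y2-y1)/(x2-x1) = ((-9.4)-10.2)/(25.9-22.9) = (-19.6)/3 = -6.5333

-6.5333


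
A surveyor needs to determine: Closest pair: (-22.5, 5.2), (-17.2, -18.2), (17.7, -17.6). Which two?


d(P0,P1) = 23.9927, d(P0,P2) = 46.2156, d(P1,P2) = 34.9052
Closest: P0 and P1

Closest pair: (-22.5, 5.2) and (-17.2, -18.2), distance = 23.9927


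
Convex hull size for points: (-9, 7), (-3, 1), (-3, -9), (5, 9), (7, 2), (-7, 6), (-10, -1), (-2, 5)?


Convex hull vertices (CCW): (-10, -1), (-3, -9), (7, 2), (5, 9), (-9, 7)
Count = 5

5


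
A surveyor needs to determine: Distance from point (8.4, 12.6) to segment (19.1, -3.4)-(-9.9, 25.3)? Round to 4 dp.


Project P onto AB: t = 0.4622 (clamped to [0,1])
Closest point on segment: (5.6948, 9.8665)
Distance: 3.8458

3.8458


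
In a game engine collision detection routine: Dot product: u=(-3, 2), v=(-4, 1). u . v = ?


u . v = u_x*v_x + u_y*v_y = (-3)*(-4) + 2*1
= 12 + 2 = 14

14


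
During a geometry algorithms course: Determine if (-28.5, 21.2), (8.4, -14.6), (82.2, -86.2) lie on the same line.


Cross product: (8.4-(-28.5))*((-86.2)-21.2) - ((-14.6)-21.2)*(82.2-(-28.5))
= 0

Yes, collinear


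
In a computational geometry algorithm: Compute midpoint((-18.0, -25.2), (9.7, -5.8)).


M = (((-18)+9.7)/2, ((-25.2)+(-5.8))/2)
= (-4.15, -15.5)

(-4.15, -15.5)


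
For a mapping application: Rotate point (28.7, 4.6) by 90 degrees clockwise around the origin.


90° CW: (x,y) -> (y, -x)
(28.7,4.6) -> (4.6, -28.7)

(4.6, -28.7)


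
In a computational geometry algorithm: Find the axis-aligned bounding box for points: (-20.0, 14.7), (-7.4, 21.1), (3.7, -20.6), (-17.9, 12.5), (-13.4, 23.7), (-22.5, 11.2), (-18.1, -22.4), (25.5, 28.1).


x range: [-22.5, 25.5]
y range: [-22.4, 28.1]
Bounding box: (-22.5,-22.4) to (25.5,28.1)

(-22.5,-22.4) to (25.5,28.1)


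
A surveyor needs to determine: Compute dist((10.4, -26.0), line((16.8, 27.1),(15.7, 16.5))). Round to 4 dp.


|cross product| = 9.43
|line direction| = sqrt(113.57) = 10.6569
Distance = 9.43/sqrt(113.57) = 0.8849

0.8849


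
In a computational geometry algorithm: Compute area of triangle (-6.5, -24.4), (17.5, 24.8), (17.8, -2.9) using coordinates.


Area = |x_A(y_B-y_C) + x_B(y_C-y_A) + x_C(y_A-y_B)|/2
= |(-180.05) + 376.25 + (-875.76)|/2
= 679.56/2 = 339.78

339.78


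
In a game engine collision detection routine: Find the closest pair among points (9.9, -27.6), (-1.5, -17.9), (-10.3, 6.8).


d(P0,P1) = 14.9683, d(P0,P2) = 39.8924, d(P1,P2) = 26.2208
Closest: P0 and P1

Closest pair: (9.9, -27.6) and (-1.5, -17.9), distance = 14.9683


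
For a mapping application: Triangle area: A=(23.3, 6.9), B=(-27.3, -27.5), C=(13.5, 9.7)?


Area = |x_A(y_B-y_C) + x_B(y_C-y_A) + x_C(y_A-y_B)|/2
= |(-866.76) + (-76.44) + 464.4|/2
= 478.8/2 = 239.4

239.4


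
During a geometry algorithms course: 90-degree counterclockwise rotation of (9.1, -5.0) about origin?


90° CCW: (x,y) -> (-y, x)
(9.1,-5) -> (5, 9.1)

(5, 9.1)


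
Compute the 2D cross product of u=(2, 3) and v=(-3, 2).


u x v = u_x*v_y - u_y*v_x = 2*2 - 3*(-3)
= 4 - (-9) = 13

13


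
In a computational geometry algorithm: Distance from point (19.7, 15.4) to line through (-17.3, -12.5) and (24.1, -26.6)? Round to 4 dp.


|cross product| = 1676.76
|line direction| = sqrt(1912.77) = 43.7352
Distance = 1676.76/sqrt(1912.77) = 38.3389

38.3389


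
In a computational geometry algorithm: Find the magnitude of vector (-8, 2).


|u| = sqrt((-8)^2 + 2^2) = sqrt(68) = 8.2462

8.2462


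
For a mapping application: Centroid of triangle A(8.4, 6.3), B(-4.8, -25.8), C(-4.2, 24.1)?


Centroid = ((x_A+x_B+x_C)/3, (y_A+y_B+y_C)/3)
= ((8.4+(-4.8)+(-4.2))/3, (6.3+(-25.8)+24.1)/3)
= (-0.2, 1.5333)

(-0.2, 1.5333)


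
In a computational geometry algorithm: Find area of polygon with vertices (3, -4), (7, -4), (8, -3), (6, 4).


Shoelace sum: (3*(-4) - 7*(-4)) + (7*(-3) - 8*(-4)) + (8*4 - 6*(-3)) + (6*(-4) - 3*4)
= 41
Area = |41|/2 = 20.5

20.5


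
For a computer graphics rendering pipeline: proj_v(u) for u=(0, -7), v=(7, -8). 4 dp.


u.v = 56, |v| = sqrt(113) = 10.6301
Scalar projection = u.v / |v| = 56 / sqrt(113) = 5.268

5.268


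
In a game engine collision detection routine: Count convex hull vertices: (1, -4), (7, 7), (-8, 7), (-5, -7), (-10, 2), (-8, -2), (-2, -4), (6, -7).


Convex hull vertices (CCW): (-10, 2), (-8, -2), (-5, -7), (6, -7), (7, 7), (-8, 7)
Count = 6

6


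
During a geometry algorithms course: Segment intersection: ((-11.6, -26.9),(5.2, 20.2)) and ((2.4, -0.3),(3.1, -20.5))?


Cross products: d1=-301.42, d2=70.91, d3=-212.52, d4=-584.85
d1*d2 < 0 and d3*d4 < 0? no

No, they don't intersect


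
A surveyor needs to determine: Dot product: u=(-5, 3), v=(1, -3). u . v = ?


u . v = u_x*v_x + u_y*v_y = (-5)*1 + 3*(-3)
= (-5) + (-9) = -14

-14


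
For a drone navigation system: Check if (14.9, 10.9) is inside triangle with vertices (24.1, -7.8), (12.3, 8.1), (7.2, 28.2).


Cross products: AB x AP = -74.38, BC x BP = -66.54, CA x CP = -15.17
All same sign? yes

Yes, inside


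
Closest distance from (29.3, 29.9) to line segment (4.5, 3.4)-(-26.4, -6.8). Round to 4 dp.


Project P onto AB: t = 0 (clamped to [0,1])
Closest point on segment: (4.5, 3.4)
Distance: 36.2945

36.2945


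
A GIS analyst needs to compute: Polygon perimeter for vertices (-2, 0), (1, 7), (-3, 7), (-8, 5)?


Sides: (-2, 0)->(1, 7): sqrt(58) = 7.615773, (1, 7)->(-3, 7): sqrt(16) = 4, (-3, 7)->(-8, 5): sqrt(29) = 5.385165, (-8, 5)->(-2, 0): sqrt(61) = 7.81025
Sum = 24.811188
Perimeter = 24.8112

24.8112


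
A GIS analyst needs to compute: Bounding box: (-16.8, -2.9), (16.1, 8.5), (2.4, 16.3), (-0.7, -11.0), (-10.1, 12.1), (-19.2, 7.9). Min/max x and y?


x range: [-19.2, 16.1]
y range: [-11, 16.3]
Bounding box: (-19.2,-11) to (16.1,16.3)

(-19.2,-11) to (16.1,16.3)


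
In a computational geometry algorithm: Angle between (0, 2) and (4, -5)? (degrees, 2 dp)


u.v = -10, |u| = sqrt(4) = 2, |v| = sqrt(41) = 6.4031
cos(theta) = u.v/(|u||v|) = -10/sqrt(164) = -0.780869
theta = acos(-0.780869) = 141.34 degrees

141.34 degrees


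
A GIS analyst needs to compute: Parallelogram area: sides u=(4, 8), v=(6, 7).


|u x v| = |4*7 - 8*6|
= |28 - 48| = 20

20


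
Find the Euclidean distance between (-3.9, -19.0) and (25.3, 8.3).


dx=29.2, dy=27.3
d^2 = 29.2^2 + 27.3^2 = 1597.93
d = sqrt(1597.93) = 39.9741

39.9741


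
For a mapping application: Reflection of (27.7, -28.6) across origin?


Reflection over origin: (x,y) -> (-x,-y)
(27.7, -28.6) -> (-27.7, 28.6)

(-27.7, 28.6)


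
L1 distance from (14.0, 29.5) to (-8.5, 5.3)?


|14-(-8.5)| + |29.5-5.3| = 22.5 + 24.2 = 46.7

46.7


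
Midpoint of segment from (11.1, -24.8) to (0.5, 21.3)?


M = ((11.1+0.5)/2, ((-24.8)+21.3)/2)
= (5.8, -1.75)

(5.8, -1.75)


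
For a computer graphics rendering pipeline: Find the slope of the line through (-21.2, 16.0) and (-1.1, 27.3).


slope = (y2-y1)/(x2-x1) = (27.3-16)/((-1.1)-(-21.2)) = 11.3/20.1 = 0.5622

0.5622


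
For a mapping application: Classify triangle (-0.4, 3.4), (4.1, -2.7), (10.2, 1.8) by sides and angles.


Side lengths squared: AB^2=57.46, BC^2=57.46, CA^2=114.92
Sorted: [57.46, 57.46, 114.92]
By sides: Isosceles, By angles: Right

Isosceles, Right


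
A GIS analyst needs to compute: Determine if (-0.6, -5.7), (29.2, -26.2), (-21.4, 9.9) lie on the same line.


Cross product: (29.2-(-0.6))*(9.9-(-5.7)) - ((-26.2)-(-5.7))*((-21.4)-(-0.6))
= 38.48

No, not collinear


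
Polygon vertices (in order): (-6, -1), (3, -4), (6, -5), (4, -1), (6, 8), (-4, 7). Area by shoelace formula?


Shoelace sum: ((-6)*(-4) - 3*(-1)) + (3*(-5) - 6*(-4)) + (6*(-1) - 4*(-5)) + (4*8 - 6*(-1)) + (6*7 - (-4)*8) + ((-4)*(-1) - (-6)*7)
= 208
Area = |208|/2 = 104

104


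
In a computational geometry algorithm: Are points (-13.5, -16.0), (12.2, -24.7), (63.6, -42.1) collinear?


Cross product: (12.2-(-13.5))*((-42.1)-(-16)) - ((-24.7)-(-16))*(63.6-(-13.5))
= 0

Yes, collinear


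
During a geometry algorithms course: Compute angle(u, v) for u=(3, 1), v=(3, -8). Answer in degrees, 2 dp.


u.v = 1, |u| = sqrt(10) = 3.1623, |v| = sqrt(73) = 8.544
cos(theta) = u.v/(|u||v|) = 1/sqrt(730) = 0.037012
theta = acos(0.037012) = 87.88 degrees

87.88 degrees


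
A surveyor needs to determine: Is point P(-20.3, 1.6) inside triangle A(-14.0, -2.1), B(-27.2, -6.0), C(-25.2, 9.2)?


Cross products: AB x AP = -73.41, BC x BP = -89.68, CA x CP = -29.75
All same sign? yes

Yes, inside


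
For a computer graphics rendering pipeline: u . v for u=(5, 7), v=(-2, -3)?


u . v = u_x*v_x + u_y*v_y = 5*(-2) + 7*(-3)
= (-10) + (-21) = -31

-31


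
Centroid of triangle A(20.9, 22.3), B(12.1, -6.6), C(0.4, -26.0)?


Centroid = ((x_A+x_B+x_C)/3, (y_A+y_B+y_C)/3)
= ((20.9+12.1+0.4)/3, (22.3+(-6.6)+(-26))/3)
= (11.1333, -3.4333)

(11.1333, -3.4333)


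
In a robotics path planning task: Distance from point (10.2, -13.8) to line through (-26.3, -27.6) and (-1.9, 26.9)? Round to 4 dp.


|cross product| = 1652.53
|line direction| = sqrt(3565.61) = 59.7127
Distance = 1652.53/sqrt(3565.61) = 27.6747

27.6747


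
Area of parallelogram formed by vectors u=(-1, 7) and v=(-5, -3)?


|u x v| = |(-1)*(-3) - 7*(-5)|
= |3 - (-35)| = 38

38


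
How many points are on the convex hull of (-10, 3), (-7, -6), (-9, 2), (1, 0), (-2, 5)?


Convex hull vertices (CCW): (-10, 3), (-7, -6), (1, 0), (-2, 5)
Count = 4

4


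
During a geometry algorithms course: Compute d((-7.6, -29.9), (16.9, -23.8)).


dx=24.5, dy=6.1
d^2 = 24.5^2 + 6.1^2 = 637.46
d = sqrt(637.46) = 25.248

25.248


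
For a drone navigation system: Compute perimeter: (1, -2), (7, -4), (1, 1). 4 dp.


Sides: (1, -2)->(7, -4): sqrt(40) = 6.324555, (7, -4)->(1, 1): sqrt(61) = 7.81025, (1, 1)->(1, -2): sqrt(9) = 3
Sum = 17.134805
Perimeter = 17.1348

17.1348


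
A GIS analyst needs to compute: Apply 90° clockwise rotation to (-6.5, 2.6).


90° CW: (x,y) -> (y, -x)
(-6.5,2.6) -> (2.6, 6.5)

(2.6, 6.5)


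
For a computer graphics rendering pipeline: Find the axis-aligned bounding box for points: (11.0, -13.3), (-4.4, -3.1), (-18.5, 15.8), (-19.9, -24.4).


x range: [-19.9, 11]
y range: [-24.4, 15.8]
Bounding box: (-19.9,-24.4) to (11,15.8)

(-19.9,-24.4) to (11,15.8)


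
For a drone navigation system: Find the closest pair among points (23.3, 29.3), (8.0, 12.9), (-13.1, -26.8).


d(P0,P1) = 22.4288, d(P0,P2) = 66.8743, d(P1,P2) = 44.9589
Closest: P0 and P1

Closest pair: (23.3, 29.3) and (8.0, 12.9), distance = 22.4288


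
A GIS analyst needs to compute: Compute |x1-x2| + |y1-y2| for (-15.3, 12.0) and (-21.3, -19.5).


|(-15.3)-(-21.3)| + |12-(-19.5)| = 6 + 31.5 = 37.5

37.5


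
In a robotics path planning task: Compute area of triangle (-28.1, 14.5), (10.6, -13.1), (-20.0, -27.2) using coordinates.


Area = |x_A(y_B-y_C) + x_B(y_C-y_A) + x_C(y_A-y_B)|/2
= |(-396.21) + (-442.02) + (-552)|/2
= 1390.23/2 = 695.115

695.115


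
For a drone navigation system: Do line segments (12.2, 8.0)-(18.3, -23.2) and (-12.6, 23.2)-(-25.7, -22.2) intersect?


Cross products: d1=1325.04, d2=2010.7, d3=-681.04, d4=-1366.7
d1*d2 < 0 and d3*d4 < 0? no

No, they don't intersect


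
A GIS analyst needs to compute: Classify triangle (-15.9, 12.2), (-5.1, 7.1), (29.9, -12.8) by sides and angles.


Side lengths squared: AB^2=142.65, BC^2=1621.01, CA^2=2722.64
Sorted: [142.65, 1621.01, 2722.64]
By sides: Scalene, By angles: Obtuse

Scalene, Obtuse


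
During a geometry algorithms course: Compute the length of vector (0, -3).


|u| = sqrt(0^2 + (-3)^2) = sqrt(9) = 3

3


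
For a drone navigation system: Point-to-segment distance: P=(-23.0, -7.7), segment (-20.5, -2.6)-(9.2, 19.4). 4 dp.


Project P onto AB: t = 0 (clamped to [0,1])
Closest point on segment: (-20.5, -2.6)
Distance: 5.6798

5.6798


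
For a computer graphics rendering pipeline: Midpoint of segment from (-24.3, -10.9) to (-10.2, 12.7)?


M = (((-24.3)+(-10.2))/2, ((-10.9)+12.7)/2)
= (-17.25, 0.9)

(-17.25, 0.9)


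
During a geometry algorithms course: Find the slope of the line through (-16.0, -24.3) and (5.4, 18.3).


slope = (y2-y1)/(x2-x1) = (18.3-(-24.3))/(5.4-(-16)) = 42.6/21.4 = 1.9907

1.9907


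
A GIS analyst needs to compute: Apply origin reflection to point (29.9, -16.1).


Reflection over origin: (x,y) -> (-x,-y)
(29.9, -16.1) -> (-29.9, 16.1)

(-29.9, 16.1)


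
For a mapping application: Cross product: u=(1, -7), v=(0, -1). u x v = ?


u x v = u_x*v_y - u_y*v_x = 1*(-1) - (-7)*0
= (-1) - 0 = -1

-1


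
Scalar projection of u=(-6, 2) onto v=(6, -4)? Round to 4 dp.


u.v = -44, |v| = sqrt(52) = 7.2111
Scalar projection = u.v / |v| = -44 / sqrt(52) = -6.1017

-6.1017


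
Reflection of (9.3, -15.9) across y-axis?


Reflection over y-axis: (x,y) -> (-x,y)
(9.3, -15.9) -> (-9.3, -15.9)

(-9.3, -15.9)


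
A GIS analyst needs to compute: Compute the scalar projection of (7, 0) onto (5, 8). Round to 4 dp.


u.v = 35, |v| = sqrt(89) = 9.434
Scalar projection = u.v / |v| = 35 / sqrt(89) = 3.71

3.71


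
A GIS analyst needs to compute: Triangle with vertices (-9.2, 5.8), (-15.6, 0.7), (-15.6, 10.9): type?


Side lengths squared: AB^2=66.97, BC^2=104.04, CA^2=66.97
Sorted: [66.97, 66.97, 104.04]
By sides: Isosceles, By angles: Acute

Isosceles, Acute


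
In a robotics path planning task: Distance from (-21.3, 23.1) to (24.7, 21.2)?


dx=46, dy=-1.9
d^2 = 46^2 + (-1.9)^2 = 2119.61
d = sqrt(2119.61) = 46.0392

46.0392


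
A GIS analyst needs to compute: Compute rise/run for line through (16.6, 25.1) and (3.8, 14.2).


slope = (y2-y1)/(x2-x1) = (14.2-25.1)/(3.8-16.6) = (-10.9)/(-12.8) = 0.8516

0.8516


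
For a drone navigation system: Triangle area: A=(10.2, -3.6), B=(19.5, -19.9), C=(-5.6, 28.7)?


Area = |x_A(y_B-y_C) + x_B(y_C-y_A) + x_C(y_A-y_B)|/2
= |(-495.72) + 629.85 + (-91.28)|/2
= 42.85/2 = 21.425

21.425


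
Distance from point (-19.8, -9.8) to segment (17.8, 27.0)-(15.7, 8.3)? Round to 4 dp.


Project P onto AB: t = 1 (clamped to [0,1])
Closest point on segment: (15.7, 8.3)
Distance: 39.848

39.848


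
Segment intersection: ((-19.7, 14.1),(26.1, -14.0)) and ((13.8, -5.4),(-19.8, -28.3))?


Cross products: d1=-1422.35, d2=570.63, d3=48.25, d4=-1944.73
d1*d2 < 0 and d3*d4 < 0? yes

Yes, they intersect


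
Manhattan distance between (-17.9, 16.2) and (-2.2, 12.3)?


|(-17.9)-(-2.2)| + |16.2-12.3| = 15.7 + 3.9 = 19.6

19.6


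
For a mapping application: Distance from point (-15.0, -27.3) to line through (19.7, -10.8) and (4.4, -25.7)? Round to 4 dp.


|cross product| = 264.58
|line direction| = sqrt(456.1) = 21.3565
Distance = 264.58/sqrt(456.1) = 12.3887

12.3887


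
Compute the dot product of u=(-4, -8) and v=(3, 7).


u . v = u_x*v_x + u_y*v_y = (-4)*3 + (-8)*7
= (-12) + (-56) = -68

-68


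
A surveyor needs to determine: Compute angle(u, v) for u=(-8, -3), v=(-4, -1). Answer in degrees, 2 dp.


u.v = 35, |u| = sqrt(73) = 8.544, |v| = sqrt(17) = 4.1231
cos(theta) = u.v/(|u||v|) = 35/sqrt(1241) = 0.993533
theta = acos(0.993533) = 6.52 degrees

6.52 degrees


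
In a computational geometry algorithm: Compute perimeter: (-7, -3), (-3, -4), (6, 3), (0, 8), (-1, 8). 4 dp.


Sides: (-7, -3)->(-3, -4): sqrt(17) = 4.123106, (-3, -4)->(6, 3): sqrt(130) = 11.401754, (6, 3)->(0, 8): sqrt(61) = 7.81025, (0, 8)->(-1, 8): sqrt(1) = 1, (-1, 8)->(-7, -3): sqrt(157) = 12.529964
Sum = 36.865074
Perimeter = 36.8651

36.8651


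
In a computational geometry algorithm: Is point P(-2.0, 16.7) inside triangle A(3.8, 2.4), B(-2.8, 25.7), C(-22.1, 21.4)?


Cross products: AB x AP = 40.76, BC x BP = 177.14, CA x CP = 260.17
All same sign? yes

Yes, inside


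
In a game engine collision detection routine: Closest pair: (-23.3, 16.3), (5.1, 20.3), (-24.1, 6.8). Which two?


d(P0,P1) = 28.6803, d(P0,P2) = 9.5336, d(P1,P2) = 32.1697
Closest: P0 and P2

Closest pair: (-23.3, 16.3) and (-24.1, 6.8), distance = 9.5336


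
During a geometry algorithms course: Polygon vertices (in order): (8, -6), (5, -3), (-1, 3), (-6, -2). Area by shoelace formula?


Shoelace sum: (8*(-3) - 5*(-6)) + (5*3 - (-1)*(-3)) + ((-1)*(-2) - (-6)*3) + ((-6)*(-6) - 8*(-2))
= 90
Area = |90|/2 = 45

45


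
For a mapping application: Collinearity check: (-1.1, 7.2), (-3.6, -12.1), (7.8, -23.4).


Cross product: ((-3.6)-(-1.1))*((-23.4)-7.2) - ((-12.1)-7.2)*(7.8-(-1.1))
= 248.27

No, not collinear


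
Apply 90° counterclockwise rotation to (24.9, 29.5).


90° CCW: (x,y) -> (-y, x)
(24.9,29.5) -> (-29.5, 24.9)

(-29.5, 24.9)


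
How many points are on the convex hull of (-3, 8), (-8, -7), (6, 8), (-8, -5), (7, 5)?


Convex hull vertices (CCW): (-8, -7), (7, 5), (6, 8), (-3, 8), (-8, -5)
Count = 5

5


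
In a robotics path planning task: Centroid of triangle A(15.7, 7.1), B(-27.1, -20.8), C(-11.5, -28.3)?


Centroid = ((x_A+x_B+x_C)/3, (y_A+y_B+y_C)/3)
= ((15.7+(-27.1)+(-11.5))/3, (7.1+(-20.8)+(-28.3))/3)
= (-7.6333, -14)

(-7.6333, -14)


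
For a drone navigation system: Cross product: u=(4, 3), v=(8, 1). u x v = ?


u x v = u_x*v_y - u_y*v_x = 4*1 - 3*8
= 4 - 24 = -20

-20


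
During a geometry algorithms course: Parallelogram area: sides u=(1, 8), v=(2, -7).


|u x v| = |1*(-7) - 8*2|
= |(-7) - 16| = 23

23


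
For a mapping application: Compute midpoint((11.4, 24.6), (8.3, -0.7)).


M = ((11.4+8.3)/2, (24.6+(-0.7))/2)
= (9.85, 11.95)

(9.85, 11.95)


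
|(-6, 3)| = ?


|u| = sqrt((-6)^2 + 3^2) = sqrt(45) = 6.7082

6.7082


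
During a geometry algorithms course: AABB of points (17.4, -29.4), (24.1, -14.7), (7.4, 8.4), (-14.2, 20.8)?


x range: [-14.2, 24.1]
y range: [-29.4, 20.8]
Bounding box: (-14.2,-29.4) to (24.1,20.8)

(-14.2,-29.4) to (24.1,20.8)


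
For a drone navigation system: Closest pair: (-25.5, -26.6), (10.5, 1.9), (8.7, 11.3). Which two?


d(P0,P1) = 45.9157, d(P0,P2) = 51.0495, d(P1,P2) = 9.5708
Closest: P1 and P2

Closest pair: (10.5, 1.9) and (8.7, 11.3), distance = 9.5708


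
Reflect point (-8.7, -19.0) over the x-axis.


Reflection over x-axis: (x,y) -> (x,-y)
(-8.7, -19) -> (-8.7, 19)

(-8.7, 19)


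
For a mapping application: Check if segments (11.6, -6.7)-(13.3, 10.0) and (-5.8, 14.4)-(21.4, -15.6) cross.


Cross products: d1=-51.92, d2=453.32, d3=326.45, d4=-178.79
d1*d2 < 0 and d3*d4 < 0? yes

Yes, they intersect


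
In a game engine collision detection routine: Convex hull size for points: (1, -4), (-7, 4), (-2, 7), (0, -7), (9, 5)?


Convex hull vertices (CCW): (-7, 4), (0, -7), (9, 5), (-2, 7)
Count = 4

4


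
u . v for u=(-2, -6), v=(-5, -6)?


u . v = u_x*v_x + u_y*v_y = (-2)*(-5) + (-6)*(-6)
= 10 + 36 = 46

46


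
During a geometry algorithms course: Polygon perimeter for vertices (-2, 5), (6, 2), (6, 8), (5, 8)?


Sides: (-2, 5)->(6, 2): sqrt(73) = 8.544004, (6, 2)->(6, 8): sqrt(36) = 6, (6, 8)->(5, 8): sqrt(1) = 1, (5, 8)->(-2, 5): sqrt(58) = 7.615773
Sum = 23.159777
Perimeter = 23.1598

23.1598


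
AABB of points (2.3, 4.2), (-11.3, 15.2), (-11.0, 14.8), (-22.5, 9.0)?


x range: [-22.5, 2.3]
y range: [4.2, 15.2]
Bounding box: (-22.5,4.2) to (2.3,15.2)

(-22.5,4.2) to (2.3,15.2)


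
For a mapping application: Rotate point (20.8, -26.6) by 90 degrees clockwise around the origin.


90° CW: (x,y) -> (y, -x)
(20.8,-26.6) -> (-26.6, -20.8)

(-26.6, -20.8)


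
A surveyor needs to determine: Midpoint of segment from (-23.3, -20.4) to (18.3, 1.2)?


M = (((-23.3)+18.3)/2, ((-20.4)+1.2)/2)
= (-2.5, -9.6)

(-2.5, -9.6)


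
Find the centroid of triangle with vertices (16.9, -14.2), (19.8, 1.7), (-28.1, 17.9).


Centroid = ((x_A+x_B+x_C)/3, (y_A+y_B+y_C)/3)
= ((16.9+19.8+(-28.1))/3, ((-14.2)+1.7+17.9)/3)
= (2.8667, 1.8)

(2.8667, 1.8)


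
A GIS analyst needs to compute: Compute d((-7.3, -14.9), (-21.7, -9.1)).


dx=-14.4, dy=5.8
d^2 = (-14.4)^2 + 5.8^2 = 241
d = sqrt(241) = 15.5242

15.5242


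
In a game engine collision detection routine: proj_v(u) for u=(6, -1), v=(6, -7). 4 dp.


u.v = 43, |v| = sqrt(85) = 9.2195
Scalar projection = u.v / |v| = 43 / sqrt(85) = 4.664

4.664


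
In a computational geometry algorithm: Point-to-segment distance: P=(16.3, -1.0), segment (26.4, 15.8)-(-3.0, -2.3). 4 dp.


Project P onto AB: t = 0.5042 (clamped to [0,1])
Closest point on segment: (11.5758, 6.6735)
Distance: 9.0112

9.0112


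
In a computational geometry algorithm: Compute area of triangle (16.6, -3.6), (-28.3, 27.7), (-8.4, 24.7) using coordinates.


Area = |x_A(y_B-y_C) + x_B(y_C-y_A) + x_C(y_A-y_B)|/2
= |49.8 + (-800.89) + 262.92|/2
= 488.17/2 = 244.085

244.085


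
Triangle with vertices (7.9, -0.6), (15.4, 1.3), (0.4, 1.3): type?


Side lengths squared: AB^2=59.86, BC^2=225, CA^2=59.86
Sorted: [59.86, 59.86, 225]
By sides: Isosceles, By angles: Obtuse

Isosceles, Obtuse


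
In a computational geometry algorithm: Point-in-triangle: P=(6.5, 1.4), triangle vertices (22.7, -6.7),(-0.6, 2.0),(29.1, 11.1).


Cross products: AB x AP = -47.79, BC x BP = -82.43, CA x CP = -340.2
All same sign? yes

Yes, inside
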